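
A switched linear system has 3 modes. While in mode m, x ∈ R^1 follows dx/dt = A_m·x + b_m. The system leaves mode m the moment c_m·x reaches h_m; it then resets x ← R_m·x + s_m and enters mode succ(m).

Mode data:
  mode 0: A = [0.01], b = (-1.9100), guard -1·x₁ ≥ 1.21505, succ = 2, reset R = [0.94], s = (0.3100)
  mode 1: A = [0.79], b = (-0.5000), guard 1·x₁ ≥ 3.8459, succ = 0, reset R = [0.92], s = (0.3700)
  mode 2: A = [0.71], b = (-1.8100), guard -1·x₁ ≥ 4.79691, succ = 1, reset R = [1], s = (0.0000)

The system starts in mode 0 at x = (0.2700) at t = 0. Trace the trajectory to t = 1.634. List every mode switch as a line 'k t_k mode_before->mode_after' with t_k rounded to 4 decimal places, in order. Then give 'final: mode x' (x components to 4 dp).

Mode 0: guard c·x = 1.2150 hit at Δt = 0.7756 (t = 0.7756), x⁻ = (-1.2150) → reset → x⁺ = (-0.8321), jump to mode 2
Mode 2: flow for 0.8584 to horizon, guard not reached → x = (-3.6707)

1 0.7756 0->2
final: 2 -3.6707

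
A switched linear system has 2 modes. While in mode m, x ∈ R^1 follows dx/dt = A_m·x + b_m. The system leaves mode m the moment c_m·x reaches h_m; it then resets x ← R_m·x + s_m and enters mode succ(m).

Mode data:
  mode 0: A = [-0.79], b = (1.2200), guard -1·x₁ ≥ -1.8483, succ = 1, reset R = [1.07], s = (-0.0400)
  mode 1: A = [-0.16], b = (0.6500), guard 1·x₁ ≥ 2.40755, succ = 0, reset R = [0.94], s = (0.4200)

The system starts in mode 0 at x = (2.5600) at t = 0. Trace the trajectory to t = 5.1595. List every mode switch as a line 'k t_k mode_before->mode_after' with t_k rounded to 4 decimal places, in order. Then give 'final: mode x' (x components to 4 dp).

Mode 0: guard c·x = -1.8483 hit at Δt = 1.5270 (t = 1.5270), x⁻ = (1.8483) → reset → x⁺ = (1.9377), jump to mode 1
Mode 1: guard c·x = 2.4076 hit at Δt = 1.5620 (t = 3.0890), x⁻ = (2.4076) → reset → x⁺ = (2.6831), jump to mode 0
Mode 0: guard c·x = -1.8483 hit at Δt = 1.6718 (t = 4.7607), x⁻ = (1.8483) → reset → x⁺ = (1.9377), jump to mode 1
Mode 1: flow for 0.3988 to horizon, guard not reached → x = (2.0690)

1 1.5270 0->1
2 3.0890 1->0
3 4.7607 0->1
final: 1 2.0690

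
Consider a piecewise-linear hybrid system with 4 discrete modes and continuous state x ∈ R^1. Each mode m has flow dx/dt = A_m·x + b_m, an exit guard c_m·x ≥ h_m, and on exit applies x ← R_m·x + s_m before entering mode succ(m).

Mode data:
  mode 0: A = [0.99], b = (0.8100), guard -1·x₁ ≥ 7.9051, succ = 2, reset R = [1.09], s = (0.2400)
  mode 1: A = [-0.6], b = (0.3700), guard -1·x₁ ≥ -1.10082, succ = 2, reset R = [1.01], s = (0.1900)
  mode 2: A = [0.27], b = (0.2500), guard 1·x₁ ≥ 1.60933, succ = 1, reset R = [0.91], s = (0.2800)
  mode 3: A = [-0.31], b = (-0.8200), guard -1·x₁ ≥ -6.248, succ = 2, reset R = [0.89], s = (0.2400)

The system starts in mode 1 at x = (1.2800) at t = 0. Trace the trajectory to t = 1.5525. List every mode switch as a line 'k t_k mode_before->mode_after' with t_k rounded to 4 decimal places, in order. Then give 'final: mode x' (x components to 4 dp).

Mode 1: guard c·x = -1.1008 hit at Δt = 0.5248 (t = 0.5248), x⁻ = (1.1008) → reset → x⁺ = (1.3018), jump to mode 2
Mode 2: guard c·x = 1.6093 hit at Δt = 0.4789 (t = 1.0037), x⁻ = (1.6093) → reset → x⁺ = (1.7445), jump to mode 1
Mode 1: flow for 0.5488 to horizon, guard not reached → x = (1.4281)

1 0.5248 1->2
2 1.0037 2->1
final: 1 1.4281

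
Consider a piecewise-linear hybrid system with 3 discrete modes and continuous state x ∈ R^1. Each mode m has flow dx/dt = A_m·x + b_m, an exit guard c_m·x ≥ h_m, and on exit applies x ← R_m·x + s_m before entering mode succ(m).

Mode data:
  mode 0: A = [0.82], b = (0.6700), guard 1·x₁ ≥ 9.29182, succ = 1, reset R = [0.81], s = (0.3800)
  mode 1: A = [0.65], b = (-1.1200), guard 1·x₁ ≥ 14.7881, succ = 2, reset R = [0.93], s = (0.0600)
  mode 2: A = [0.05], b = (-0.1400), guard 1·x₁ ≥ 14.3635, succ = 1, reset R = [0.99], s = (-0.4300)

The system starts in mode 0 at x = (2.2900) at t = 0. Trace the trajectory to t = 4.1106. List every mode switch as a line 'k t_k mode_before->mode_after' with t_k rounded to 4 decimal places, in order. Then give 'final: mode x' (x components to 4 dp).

1 1.4387 0->1
2 2.5896 1->2
3 3.5653 2->1
4 3.6875 1->2
final: 2 14.0484

Mode 0: guard c·x = 9.2918 hit at Δt = 1.4387 (t = 1.4387), x⁻ = (9.2918) → reset → x⁺ = (7.9064), jump to mode 1
Mode 1: guard c·x = 14.7881 hit at Δt = 1.1509 (t = 2.5896), x⁻ = (14.7881) → reset → x⁺ = (13.8129), jump to mode 2
Mode 2: guard c·x = 14.3635 hit at Δt = 0.9757 (t = 3.5653), x⁻ = (14.3635) → reset → x⁺ = (13.7899), jump to mode 1
Mode 1: guard c·x = 14.7881 hit at Δt = 0.1223 (t = 3.6875), x⁻ = (14.7881) → reset → x⁺ = (13.8129), jump to mode 2
Mode 2: flow for 0.4231 to horizon, guard not reached → x = (14.0484)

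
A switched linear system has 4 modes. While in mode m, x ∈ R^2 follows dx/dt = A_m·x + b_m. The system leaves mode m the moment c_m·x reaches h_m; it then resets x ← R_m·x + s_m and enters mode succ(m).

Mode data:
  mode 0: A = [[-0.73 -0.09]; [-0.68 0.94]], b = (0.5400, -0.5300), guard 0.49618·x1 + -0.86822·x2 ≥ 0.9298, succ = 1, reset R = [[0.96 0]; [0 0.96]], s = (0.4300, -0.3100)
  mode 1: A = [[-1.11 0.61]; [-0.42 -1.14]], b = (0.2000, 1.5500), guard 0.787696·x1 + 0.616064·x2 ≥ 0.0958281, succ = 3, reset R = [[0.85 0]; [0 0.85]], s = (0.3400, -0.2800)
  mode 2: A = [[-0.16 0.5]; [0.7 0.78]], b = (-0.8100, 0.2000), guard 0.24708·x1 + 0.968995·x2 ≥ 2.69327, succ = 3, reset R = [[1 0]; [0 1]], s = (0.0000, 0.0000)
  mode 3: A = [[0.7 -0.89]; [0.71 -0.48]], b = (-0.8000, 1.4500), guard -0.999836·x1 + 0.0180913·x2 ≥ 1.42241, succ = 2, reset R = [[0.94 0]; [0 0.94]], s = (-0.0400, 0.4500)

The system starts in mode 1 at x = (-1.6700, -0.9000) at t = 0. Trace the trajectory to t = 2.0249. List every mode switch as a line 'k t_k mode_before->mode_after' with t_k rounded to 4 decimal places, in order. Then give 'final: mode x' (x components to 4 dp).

1 0.8680 1->3
2 1.6065 3->2
final: 2 -1.3405 1.3525

Mode 1: guard c·x = 0.0958 hit at Δt = 0.8680 (t = 0.8680), x⁻ = (-0.4540, 0.7360) → reset → x⁺ = (-0.0459, 0.3456), jump to mode 3
Mode 3: guard c·x = 1.4224 hit at Δt = 0.7385 (t = 1.6065), x⁻ = (-1.4074, 0.8435) → reset → x⁺ = (-1.3629, 1.2429), jump to mode 2
Mode 2: flow for 0.4184 to horizon, guard not reached → x = (-1.3405, 1.3525)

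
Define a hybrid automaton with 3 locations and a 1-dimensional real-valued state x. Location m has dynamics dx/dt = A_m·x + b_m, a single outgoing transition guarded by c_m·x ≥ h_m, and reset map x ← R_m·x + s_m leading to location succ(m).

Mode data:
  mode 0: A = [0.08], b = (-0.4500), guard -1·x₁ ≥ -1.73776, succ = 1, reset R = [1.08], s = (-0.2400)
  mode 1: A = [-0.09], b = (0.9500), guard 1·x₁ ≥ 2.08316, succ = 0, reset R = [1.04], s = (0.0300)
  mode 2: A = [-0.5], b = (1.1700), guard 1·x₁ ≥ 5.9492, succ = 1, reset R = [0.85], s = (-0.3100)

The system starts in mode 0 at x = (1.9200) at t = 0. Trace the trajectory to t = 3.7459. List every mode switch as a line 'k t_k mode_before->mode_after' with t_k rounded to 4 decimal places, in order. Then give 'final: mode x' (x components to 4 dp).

1 0.6002 0->1
2 1.1707 1->0
3 2.7404 0->1
4 3.3109 1->0
final: 0 2.0751

Mode 0: guard c·x = -1.7378 hit at Δt = 0.6002 (t = 0.6002), x⁻ = (1.7378) → reset → x⁺ = (1.6368), jump to mode 1
Mode 1: guard c·x = 2.0832 hit at Δt = 0.5705 (t = 1.1707), x⁻ = (2.0832) → reset → x⁺ = (2.1965), jump to mode 0
Mode 0: guard c·x = -1.7378 hit at Δt = 1.5697 (t = 2.7404), x⁻ = (1.7378) → reset → x⁺ = (1.6368), jump to mode 1
Mode 1: guard c·x = 2.0832 hit at Δt = 0.5705 (t = 3.3109), x⁻ = (2.0832) → reset → x⁺ = (2.1965), jump to mode 0
Mode 0: flow for 0.4350 to horizon, guard not reached → x = (2.0751)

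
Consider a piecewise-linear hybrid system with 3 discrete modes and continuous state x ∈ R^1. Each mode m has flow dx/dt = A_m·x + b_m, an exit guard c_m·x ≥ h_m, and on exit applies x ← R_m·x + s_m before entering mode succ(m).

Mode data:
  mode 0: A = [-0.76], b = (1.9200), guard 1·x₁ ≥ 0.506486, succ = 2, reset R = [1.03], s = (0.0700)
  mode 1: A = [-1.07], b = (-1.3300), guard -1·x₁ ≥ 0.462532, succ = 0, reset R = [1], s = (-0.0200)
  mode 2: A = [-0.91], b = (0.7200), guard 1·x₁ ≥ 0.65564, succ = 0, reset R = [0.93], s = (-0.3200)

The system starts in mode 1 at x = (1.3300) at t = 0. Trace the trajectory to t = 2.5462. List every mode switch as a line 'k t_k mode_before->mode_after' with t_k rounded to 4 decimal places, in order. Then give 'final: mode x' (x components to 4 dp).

1 1.1149 1->0
2 1.6393 0->2
3 2.0640 2->0
4 2.1981 0->2
final: 2 0.6459

Mode 1: guard c·x = 0.4625 hit at Δt = 1.1149 (t = 1.1149), x⁻ = (-0.4625) → reset → x⁺ = (-0.4825), jump to mode 0
Mode 0: guard c·x = 0.5065 hit at Δt = 0.5244 (t = 1.6393), x⁻ = (0.5065) → reset → x⁺ = (0.5917), jump to mode 2
Mode 2: guard c·x = 0.6556 hit at Δt = 0.4247 (t = 2.0640), x⁻ = (0.6556) → reset → x⁺ = (0.2897), jump to mode 0
Mode 0: guard c·x = 0.5065 hit at Δt = 0.1341 (t = 2.1981), x⁻ = (0.5065) → reset → x⁺ = (0.5917), jump to mode 2
Mode 2: flow for 0.3481 to horizon, guard not reached → x = (0.6459)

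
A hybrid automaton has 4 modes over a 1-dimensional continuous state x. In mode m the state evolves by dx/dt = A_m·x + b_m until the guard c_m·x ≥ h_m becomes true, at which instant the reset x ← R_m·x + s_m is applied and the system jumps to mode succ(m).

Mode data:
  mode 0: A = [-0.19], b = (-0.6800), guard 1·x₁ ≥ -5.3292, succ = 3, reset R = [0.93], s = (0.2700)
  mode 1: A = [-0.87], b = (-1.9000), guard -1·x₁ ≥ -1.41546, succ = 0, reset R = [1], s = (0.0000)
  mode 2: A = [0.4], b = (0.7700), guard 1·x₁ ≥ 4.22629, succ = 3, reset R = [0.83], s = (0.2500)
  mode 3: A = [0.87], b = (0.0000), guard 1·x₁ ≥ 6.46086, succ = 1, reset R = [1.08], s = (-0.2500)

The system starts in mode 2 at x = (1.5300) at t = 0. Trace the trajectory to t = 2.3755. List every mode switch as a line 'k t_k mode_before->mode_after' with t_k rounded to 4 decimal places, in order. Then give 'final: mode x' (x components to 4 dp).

1 1.4421 2->3
2 2.0650 3->1
final: 1 4.6181

Mode 2: guard c·x = 4.2263 hit at Δt = 1.4421 (t = 1.4421), x⁻ = (4.2263) → reset → x⁺ = (3.7578), jump to mode 3
Mode 3: guard c·x = 6.4609 hit at Δt = 0.6229 (t = 2.0650), x⁻ = (6.4609) → reset → x⁺ = (6.7277), jump to mode 1
Mode 1: flow for 0.3105 to horizon, guard not reached → x = (4.6181)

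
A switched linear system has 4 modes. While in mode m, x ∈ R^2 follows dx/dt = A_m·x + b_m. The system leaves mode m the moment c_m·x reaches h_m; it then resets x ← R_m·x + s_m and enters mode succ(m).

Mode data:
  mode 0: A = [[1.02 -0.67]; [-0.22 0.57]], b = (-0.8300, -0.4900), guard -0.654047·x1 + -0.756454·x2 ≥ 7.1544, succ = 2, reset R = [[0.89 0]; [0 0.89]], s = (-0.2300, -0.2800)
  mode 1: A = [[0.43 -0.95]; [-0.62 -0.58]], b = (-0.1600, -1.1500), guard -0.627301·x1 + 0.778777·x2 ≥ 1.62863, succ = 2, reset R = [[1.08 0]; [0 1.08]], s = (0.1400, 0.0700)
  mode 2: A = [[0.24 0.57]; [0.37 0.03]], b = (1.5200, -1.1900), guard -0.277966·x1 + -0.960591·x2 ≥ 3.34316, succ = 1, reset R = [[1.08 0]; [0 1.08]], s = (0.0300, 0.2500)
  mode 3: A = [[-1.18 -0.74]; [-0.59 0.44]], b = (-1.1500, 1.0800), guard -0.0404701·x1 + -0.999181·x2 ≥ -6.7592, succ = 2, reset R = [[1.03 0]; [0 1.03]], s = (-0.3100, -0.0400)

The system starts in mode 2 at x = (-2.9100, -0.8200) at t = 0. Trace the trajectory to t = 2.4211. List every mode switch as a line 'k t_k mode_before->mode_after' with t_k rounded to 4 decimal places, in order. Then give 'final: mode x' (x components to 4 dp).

Mode 2: guard c·x = 3.3432 hit at Δt = 0.7713 (t = 0.7713), x⁻ = (-3.0247, -2.6050) → reset → x⁺ = (-3.2367, -2.5635), jump to mode 1
Mode 1: guard c·x = 1.6286 hit at Δt = 1.2017 (t = 1.9730), x⁻ = (-3.3445, -0.6027) → reset → x⁺ = (-3.4721, -0.5810), jump to mode 2
Mode 2: flow for 0.4481 to horizon, guard not reached → x = (-3.4517, -1.6996)

1 0.7713 2->1
2 1.9730 1->2
final: 2 -3.4517 -1.6996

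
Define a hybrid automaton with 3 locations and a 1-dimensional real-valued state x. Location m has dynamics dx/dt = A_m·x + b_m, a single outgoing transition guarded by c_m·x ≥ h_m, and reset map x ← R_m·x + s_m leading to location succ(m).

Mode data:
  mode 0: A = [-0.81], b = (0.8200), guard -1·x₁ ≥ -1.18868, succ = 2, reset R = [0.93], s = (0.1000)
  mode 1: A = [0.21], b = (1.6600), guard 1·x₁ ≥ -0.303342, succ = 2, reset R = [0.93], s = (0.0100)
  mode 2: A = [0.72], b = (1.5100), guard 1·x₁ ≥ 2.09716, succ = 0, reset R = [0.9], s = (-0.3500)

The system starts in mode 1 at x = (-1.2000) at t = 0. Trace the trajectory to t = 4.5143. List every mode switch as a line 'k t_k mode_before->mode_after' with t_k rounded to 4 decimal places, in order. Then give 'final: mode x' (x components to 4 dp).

Mode 1: guard c·x = -0.3033 hit at Δt = 0.5977 (t = 0.5977), x⁻ = (-0.3033) → reset → x⁺ = (-0.2721), jump to mode 2
Mode 2: guard c·x = 2.0972 hit at Δt = 1.1557 (t = 1.7534), x⁻ = (2.0972) → reset → x⁺ = (1.5374), jump to mode 0
Mode 0: guard c·x = -1.1887 hit at Δt = 1.3472 (t = 3.1006), x⁻ = (1.1887) → reset → x⁺ = (1.2055), jump to mode 2
Mode 2: guard c·x = 2.0972 hit at Δt = 0.3320 (t = 3.4325), x⁻ = (2.0972) → reset → x⁺ = (1.5374), jump to mode 0
Mode 0: flow for 1.0818 to horizon, guard not reached → x = (1.2310)

1 0.5977 1->2
2 1.7534 2->0
3 3.1006 0->2
4 3.4325 2->0
final: 0 1.2310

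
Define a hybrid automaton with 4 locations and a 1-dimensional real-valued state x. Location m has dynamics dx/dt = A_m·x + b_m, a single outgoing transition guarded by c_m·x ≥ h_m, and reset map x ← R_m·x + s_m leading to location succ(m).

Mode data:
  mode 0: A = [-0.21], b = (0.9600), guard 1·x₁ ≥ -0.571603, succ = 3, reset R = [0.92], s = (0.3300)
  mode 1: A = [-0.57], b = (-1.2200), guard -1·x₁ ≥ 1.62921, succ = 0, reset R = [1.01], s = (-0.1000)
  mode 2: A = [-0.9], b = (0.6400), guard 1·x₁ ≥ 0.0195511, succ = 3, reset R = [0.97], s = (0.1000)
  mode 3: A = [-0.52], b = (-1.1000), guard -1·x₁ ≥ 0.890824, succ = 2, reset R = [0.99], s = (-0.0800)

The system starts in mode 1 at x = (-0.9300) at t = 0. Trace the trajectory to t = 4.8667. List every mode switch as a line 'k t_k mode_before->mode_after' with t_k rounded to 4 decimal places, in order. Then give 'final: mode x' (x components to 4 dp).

Mode 1: guard c·x = 1.6292 hit at Δt = 1.5123 (t = 1.5123), x⁻ = (-1.6292) → reset → x⁺ = (-1.7455), jump to mode 0
Mode 0: guard c·x = -0.5716 hit at Δt = 0.9790 (t = 2.4913), x⁻ = (-0.5716) → reset → x⁺ = (-0.1959), jump to mode 3
Mode 3: guard c·x = 0.8908 hit at Δt = 0.8644 (t = 3.3557), x⁻ = (-0.8908) → reset → x⁺ = (-0.9619), jump to mode 2
Mode 2: guard c·x = 0.0196 hit at Δt = 0.9816 (t = 4.3373), x⁻ = (0.0196) → reset → x⁺ = (0.1190), jump to mode 3
Mode 3: flow for 0.5294 to horizon, guard not reached → x = (-0.4187)

1 1.5123 1->0
2 2.4913 0->3
3 3.3557 3->2
4 4.3373 2->3
final: 3 -0.4187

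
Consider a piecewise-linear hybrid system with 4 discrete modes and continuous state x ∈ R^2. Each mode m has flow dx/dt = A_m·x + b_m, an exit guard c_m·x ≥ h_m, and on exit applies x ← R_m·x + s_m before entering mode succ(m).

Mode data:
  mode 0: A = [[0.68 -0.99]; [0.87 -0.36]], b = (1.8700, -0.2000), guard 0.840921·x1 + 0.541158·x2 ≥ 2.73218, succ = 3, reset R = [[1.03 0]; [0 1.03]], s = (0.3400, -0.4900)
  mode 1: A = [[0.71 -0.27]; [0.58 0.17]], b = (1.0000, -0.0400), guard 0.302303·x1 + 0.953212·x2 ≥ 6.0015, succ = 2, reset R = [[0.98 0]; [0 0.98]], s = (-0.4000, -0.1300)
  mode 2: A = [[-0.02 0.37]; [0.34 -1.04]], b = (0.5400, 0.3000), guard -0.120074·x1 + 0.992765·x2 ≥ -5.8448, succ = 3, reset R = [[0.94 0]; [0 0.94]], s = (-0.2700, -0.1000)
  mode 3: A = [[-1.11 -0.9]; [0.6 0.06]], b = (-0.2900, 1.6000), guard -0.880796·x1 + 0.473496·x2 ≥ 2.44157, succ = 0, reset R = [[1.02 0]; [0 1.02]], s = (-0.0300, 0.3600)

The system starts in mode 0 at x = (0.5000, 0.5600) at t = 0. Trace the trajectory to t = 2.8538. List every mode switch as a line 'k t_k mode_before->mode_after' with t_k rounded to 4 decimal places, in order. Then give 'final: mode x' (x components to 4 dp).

Mode 0: guard c·x = 2.7322 hit at Δt = 0.9469 (t = 0.9469), x⁻ = (2.4343, 1.2661) → reset → x⁺ = (2.8473, 0.8140), jump to mode 3
Mode 3: guard c·x = 2.4416 hit at Δt = 1.1764 (t = 2.1233), x⁻ = (-0.9442, 3.4000) → reset → x⁺ = (-0.9931, 3.8280), jump to mode 0
Mode 0: flow for 0.7305 to horizon, guard not reached → x = (-2.5969, 1.7589)

1 0.9469 0->3
2 2.1233 3->0
final: 0 -2.5969 1.7589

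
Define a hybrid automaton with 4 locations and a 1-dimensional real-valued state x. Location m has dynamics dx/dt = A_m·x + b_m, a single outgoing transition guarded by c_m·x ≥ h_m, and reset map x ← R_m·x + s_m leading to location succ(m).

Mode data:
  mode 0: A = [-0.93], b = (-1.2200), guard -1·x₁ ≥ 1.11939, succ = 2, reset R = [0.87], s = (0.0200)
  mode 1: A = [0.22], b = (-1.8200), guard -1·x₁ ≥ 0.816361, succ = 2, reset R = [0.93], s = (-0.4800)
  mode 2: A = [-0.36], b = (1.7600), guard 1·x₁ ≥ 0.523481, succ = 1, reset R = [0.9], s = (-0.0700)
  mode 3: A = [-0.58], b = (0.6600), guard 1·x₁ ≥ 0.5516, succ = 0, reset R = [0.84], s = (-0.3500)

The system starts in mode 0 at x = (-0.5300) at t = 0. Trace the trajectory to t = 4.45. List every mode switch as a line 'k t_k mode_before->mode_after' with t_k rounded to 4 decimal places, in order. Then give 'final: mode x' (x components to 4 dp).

Mode 0: guard c·x = 1.1194 hit at Δt = 1.5074 (t = 1.5074), x⁻ = (-1.1194) → reset → x⁺ = (-0.9539), jump to mode 2
Mode 2: guard c·x = 0.5235 hit at Δt = 0.8097 (t = 2.3171), x⁻ = (0.5235) → reset → x⁺ = (0.4011), jump to mode 1
Mode 1: guard c·x = 0.8164 hit at Δt = 0.6537 (t = 2.9708), x⁻ = (-0.8164) → reset → x⁺ = (-1.2392), jump to mode 2
Mode 2: guard c·x = 0.5235 hit at Δt = 0.9421 (t = 3.9129), x⁻ = (0.5235) → reset → x⁺ = (0.4011), jump to mode 1
Mode 1: flow for 0.5371 to horizon, guard not reached → x = (-0.5861)

1 1.5074 0->2
2 2.3171 2->1
3 2.9708 1->2
4 3.9129 2->1
final: 1 -0.5861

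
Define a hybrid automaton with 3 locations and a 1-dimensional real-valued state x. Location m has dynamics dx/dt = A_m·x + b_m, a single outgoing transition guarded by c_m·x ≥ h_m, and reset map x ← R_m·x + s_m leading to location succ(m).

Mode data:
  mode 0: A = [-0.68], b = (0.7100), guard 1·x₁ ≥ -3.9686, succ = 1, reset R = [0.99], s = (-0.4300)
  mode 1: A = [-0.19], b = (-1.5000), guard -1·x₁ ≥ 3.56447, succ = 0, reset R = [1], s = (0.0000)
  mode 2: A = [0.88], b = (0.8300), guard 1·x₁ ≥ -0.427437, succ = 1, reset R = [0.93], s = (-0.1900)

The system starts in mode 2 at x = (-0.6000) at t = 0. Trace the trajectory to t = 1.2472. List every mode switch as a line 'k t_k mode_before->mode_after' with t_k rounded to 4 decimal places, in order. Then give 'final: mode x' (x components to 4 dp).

Mode 2: guard c·x = -0.4274 hit at Δt = 0.4629 (t = 0.4629), x⁻ = (-0.4274) → reset → x⁺ = (-0.5875), jump to mode 1
Mode 1: flow for 0.7843 to horizon, guard not reached → x = (-1.5992)

1 0.4629 2->1
final: 1 -1.5992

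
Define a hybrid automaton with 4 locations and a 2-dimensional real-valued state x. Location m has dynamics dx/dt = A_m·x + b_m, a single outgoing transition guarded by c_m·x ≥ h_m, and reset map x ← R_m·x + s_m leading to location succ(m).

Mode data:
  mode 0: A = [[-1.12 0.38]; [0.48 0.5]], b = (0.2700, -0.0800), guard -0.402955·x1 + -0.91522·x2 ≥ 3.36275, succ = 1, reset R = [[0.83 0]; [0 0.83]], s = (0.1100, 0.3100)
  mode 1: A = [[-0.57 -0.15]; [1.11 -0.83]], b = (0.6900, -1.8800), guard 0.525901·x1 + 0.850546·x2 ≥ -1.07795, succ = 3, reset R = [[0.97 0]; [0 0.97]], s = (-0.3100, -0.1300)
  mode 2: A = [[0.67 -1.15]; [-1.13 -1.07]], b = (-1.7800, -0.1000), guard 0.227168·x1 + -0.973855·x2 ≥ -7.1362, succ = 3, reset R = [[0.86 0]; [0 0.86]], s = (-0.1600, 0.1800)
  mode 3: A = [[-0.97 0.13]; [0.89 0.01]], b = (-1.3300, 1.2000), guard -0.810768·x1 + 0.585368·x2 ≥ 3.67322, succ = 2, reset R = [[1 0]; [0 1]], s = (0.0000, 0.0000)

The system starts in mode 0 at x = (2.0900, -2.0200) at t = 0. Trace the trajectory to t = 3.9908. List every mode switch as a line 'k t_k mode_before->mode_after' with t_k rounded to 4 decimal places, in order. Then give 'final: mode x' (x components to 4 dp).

1 1.5277 0->1
2 2.8764 1->3
final: 3 -0.8059 -0.8367

Mode 0: guard c·x = 3.3628 hit at Δt = 1.5277 (t = 1.5277), x⁻ = (-0.2013, -3.5856) → reset → x⁺ = (-0.0571, -2.6661), jump to mode 1
Mode 1: guard c·x = -1.0779 hit at Δt = 1.3487 (t = 2.8764), x⁻ = (0.9401, -1.8486) → reset → x⁺ = (0.6019, -1.9231), jump to mode 3
Mode 3: flow for 1.1144 to horizon, guard not reached → x = (-0.8059, -0.8367)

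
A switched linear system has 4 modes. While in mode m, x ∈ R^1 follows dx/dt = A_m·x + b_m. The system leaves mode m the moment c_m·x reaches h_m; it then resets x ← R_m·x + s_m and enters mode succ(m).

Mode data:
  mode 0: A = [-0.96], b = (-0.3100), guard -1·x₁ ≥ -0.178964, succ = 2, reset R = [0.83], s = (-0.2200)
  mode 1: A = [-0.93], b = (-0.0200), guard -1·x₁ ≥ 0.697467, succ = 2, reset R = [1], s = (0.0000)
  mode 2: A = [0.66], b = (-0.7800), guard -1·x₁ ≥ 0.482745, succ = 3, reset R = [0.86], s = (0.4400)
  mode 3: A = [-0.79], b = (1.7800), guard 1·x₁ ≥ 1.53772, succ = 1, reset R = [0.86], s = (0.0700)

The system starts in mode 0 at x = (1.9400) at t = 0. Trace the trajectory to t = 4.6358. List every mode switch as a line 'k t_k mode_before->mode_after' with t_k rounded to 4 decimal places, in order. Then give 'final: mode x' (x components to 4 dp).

Mode 0: guard c·x = -0.1790 hit at Δt = 1.5688 (t = 1.5688), x⁻ = (0.1790) → reset → x⁺ = (-0.0715), jump to mode 2
Mode 2: guard c·x = 0.4827 hit at Δt = 0.4300 (t = 1.9988), x⁻ = (-0.4827) → reset → x⁺ = (0.0248), jump to mode 3
Mode 3: guard c·x = 1.5377 hit at Δt = 1.4381 (t = 3.4369), x⁻ = (1.5377) → reset → x⁺ = (1.3924), jump to mode 1
Mode 1: flow for 1.1989 to horizon, guard not reached → x = (0.4422)

1 1.5688 0->2
2 1.9988 2->3
3 3.4369 3->1
final: 1 0.4422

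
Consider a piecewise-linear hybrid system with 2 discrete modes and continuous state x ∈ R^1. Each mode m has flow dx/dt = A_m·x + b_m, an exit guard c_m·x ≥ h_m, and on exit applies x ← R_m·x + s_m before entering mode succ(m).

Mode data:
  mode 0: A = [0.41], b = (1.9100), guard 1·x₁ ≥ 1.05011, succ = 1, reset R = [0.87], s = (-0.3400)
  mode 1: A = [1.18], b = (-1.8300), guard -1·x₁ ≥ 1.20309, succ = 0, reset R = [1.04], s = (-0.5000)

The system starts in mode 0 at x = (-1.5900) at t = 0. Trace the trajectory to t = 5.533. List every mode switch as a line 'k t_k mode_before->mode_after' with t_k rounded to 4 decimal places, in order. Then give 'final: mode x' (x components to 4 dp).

1 1.5141 0->1
2 2.3921 1->0
3 4.0378 0->1
4 4.9158 1->0
final: 0 -0.9141

Mode 0: guard c·x = 1.0501 hit at Δt = 1.5141 (t = 1.5141), x⁻ = (1.0501) → reset → x⁺ = (0.5736), jump to mode 1
Mode 1: guard c·x = 1.2031 hit at Δt = 0.8780 (t = 2.3921), x⁻ = (-1.2031) → reset → x⁺ = (-1.7512), jump to mode 0
Mode 0: guard c·x = 1.0501 hit at Δt = 1.6457 (t = 4.0378), x⁻ = (1.0501) → reset → x⁺ = (0.5736), jump to mode 1
Mode 1: guard c·x = 1.2031 hit at Δt = 0.8780 (t = 4.9158), x⁻ = (-1.2031) → reset → x⁺ = (-1.7512), jump to mode 0
Mode 0: flow for 0.6172 to horizon, guard not reached → x = (-0.9141)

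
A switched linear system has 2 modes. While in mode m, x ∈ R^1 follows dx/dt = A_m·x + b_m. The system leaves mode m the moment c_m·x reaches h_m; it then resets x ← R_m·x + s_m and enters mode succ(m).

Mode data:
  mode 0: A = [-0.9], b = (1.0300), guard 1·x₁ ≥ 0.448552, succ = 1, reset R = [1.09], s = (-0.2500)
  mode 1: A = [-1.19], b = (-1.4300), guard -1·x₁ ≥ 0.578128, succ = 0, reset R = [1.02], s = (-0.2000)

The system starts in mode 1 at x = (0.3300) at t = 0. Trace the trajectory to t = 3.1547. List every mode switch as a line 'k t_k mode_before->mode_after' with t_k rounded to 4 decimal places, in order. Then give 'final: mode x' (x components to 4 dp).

1 0.7552 1->0
2 1.8910 0->1
3 2.5947 1->0
final: 0 -0.0240

Mode 1: guard c·x = 0.5781 hit at Δt = 0.7552 (t = 0.7552), x⁻ = (-0.5781) → reset → x⁺ = (-0.7897), jump to mode 0
Mode 0: guard c·x = 0.4486 hit at Δt = 1.1358 (t = 1.8910), x⁻ = (0.4486) → reset → x⁺ = (0.2389), jump to mode 1
Mode 1: guard c·x = 0.5781 hit at Δt = 0.7037 (t = 2.5947), x⁻ = (-0.5781) → reset → x⁺ = (-0.7897), jump to mode 0
Mode 0: flow for 0.5600 to horizon, guard not reached → x = (-0.0240)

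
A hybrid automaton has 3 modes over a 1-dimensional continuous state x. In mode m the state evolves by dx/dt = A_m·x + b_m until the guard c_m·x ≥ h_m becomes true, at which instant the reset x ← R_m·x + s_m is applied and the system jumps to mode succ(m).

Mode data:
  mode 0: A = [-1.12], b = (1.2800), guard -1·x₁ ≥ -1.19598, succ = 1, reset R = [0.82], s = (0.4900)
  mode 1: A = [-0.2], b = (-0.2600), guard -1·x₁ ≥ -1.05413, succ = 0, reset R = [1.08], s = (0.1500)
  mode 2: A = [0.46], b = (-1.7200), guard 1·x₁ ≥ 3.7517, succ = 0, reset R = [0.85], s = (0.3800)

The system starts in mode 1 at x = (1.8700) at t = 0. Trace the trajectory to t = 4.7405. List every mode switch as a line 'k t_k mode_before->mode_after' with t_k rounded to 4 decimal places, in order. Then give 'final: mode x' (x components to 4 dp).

1 1.4878 1->0
2 2.3881 0->1
3 3.2027 1->0
4 4.1029 0->1
final: 1 1.1390

Mode 1: guard c·x = -1.0541 hit at Δt = 1.4878 (t = 1.4878), x⁻ = (1.0541) → reset → x⁺ = (1.2885), jump to mode 0
Mode 0: guard c·x = -1.1960 hit at Δt = 0.9002 (t = 2.3881), x⁻ = (1.1960) → reset → x⁺ = (1.4707), jump to mode 1
Mode 1: guard c·x = -1.0541 hit at Δt = 0.8147 (t = 3.2027), x⁻ = (1.0541) → reset → x⁺ = (1.2885), jump to mode 0
Mode 0: guard c·x = -1.1960 hit at Δt = 0.9002 (t = 4.1029), x⁻ = (1.1960) → reset → x⁺ = (1.4707), jump to mode 1
Mode 1: flow for 0.6376 to horizon, guard not reached → x = (1.1390)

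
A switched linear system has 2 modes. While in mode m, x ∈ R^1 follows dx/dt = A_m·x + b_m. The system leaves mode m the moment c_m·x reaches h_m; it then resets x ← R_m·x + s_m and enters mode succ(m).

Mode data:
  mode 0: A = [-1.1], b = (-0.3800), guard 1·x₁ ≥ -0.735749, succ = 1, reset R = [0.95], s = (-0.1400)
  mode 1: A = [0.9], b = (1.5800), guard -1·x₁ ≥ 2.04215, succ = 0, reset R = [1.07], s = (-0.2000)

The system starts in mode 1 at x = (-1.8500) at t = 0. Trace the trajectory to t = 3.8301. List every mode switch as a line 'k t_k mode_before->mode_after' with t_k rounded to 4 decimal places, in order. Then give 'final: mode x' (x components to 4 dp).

1 1.2334 1->0
2 2.7367 0->1
final: 1 0.6966

Mode 1: guard c·x = 2.0421 hit at Δt = 1.2334 (t = 1.2334), x⁻ = (-2.0421) → reset → x⁺ = (-2.3851), jump to mode 0
Mode 0: guard c·x = -0.7357 hit at Δt = 1.5033 (t = 2.7367), x⁻ = (-0.7357) → reset → x⁺ = (-0.8390), jump to mode 1
Mode 1: flow for 1.0934 to horizon, guard not reached → x = (0.6966)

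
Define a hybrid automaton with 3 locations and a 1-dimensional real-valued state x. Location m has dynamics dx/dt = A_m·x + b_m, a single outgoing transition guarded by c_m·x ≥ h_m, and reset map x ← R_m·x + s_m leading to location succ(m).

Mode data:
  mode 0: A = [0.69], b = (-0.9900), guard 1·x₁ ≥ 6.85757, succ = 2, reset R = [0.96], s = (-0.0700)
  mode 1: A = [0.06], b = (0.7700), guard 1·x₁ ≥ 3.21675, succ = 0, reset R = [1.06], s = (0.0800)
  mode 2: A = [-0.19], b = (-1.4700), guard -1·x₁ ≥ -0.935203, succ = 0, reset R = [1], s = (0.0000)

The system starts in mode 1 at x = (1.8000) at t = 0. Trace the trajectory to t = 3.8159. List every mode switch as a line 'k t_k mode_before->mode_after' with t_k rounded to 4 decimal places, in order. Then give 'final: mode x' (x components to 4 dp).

1 1.5402 1->0
2 2.9465 0->2
final: 2 4.3435

Mode 1: guard c·x = 3.2168 hit at Δt = 1.5402 (t = 1.5402), x⁻ = (3.2167) → reset → x⁺ = (3.4898), jump to mode 0
Mode 0: guard c·x = 6.8576 hit at Δt = 1.4063 (t = 2.9465), x⁻ = (6.8576) → reset → x⁺ = (6.5133), jump to mode 2
Mode 2: flow for 0.8694 to horizon, guard not reached → x = (4.3435)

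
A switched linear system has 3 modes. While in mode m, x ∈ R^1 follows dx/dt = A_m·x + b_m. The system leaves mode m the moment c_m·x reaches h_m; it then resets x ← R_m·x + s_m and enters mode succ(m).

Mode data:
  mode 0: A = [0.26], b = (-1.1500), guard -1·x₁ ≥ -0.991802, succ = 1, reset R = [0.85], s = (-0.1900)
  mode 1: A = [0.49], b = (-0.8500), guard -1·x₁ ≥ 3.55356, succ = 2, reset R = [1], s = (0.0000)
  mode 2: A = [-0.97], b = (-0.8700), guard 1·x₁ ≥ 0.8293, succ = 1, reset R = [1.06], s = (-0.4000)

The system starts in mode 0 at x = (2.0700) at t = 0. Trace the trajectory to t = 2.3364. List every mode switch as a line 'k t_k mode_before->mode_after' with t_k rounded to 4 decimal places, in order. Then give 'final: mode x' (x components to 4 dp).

Mode 0: guard c·x = -0.9918 hit at Δt = 1.4508 (t = 1.4508), x⁻ = (0.9918) → reset → x⁺ = (0.6530), jump to mode 1
Mode 1: flow for 0.8856 to horizon, guard not reached → x = (0.0653)

1 1.4508 0->1
final: 1 0.0653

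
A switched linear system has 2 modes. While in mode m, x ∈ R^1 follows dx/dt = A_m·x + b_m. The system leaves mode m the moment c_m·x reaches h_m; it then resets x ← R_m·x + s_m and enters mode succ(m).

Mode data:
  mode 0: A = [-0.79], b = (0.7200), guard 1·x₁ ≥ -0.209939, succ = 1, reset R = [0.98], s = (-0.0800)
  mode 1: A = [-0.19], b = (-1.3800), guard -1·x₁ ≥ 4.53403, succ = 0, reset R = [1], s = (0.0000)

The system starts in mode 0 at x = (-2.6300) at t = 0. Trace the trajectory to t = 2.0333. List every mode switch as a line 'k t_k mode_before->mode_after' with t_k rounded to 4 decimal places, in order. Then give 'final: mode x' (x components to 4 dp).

1 1.4557 0->1
final: 1 -1.0109

Mode 0: guard c·x = -0.2099 hit at Δt = 1.4557 (t = 1.4557), x⁻ = (-0.2099) → reset → x⁺ = (-0.2857), jump to mode 1
Mode 1: flow for 0.5776 to horizon, guard not reached → x = (-1.0109)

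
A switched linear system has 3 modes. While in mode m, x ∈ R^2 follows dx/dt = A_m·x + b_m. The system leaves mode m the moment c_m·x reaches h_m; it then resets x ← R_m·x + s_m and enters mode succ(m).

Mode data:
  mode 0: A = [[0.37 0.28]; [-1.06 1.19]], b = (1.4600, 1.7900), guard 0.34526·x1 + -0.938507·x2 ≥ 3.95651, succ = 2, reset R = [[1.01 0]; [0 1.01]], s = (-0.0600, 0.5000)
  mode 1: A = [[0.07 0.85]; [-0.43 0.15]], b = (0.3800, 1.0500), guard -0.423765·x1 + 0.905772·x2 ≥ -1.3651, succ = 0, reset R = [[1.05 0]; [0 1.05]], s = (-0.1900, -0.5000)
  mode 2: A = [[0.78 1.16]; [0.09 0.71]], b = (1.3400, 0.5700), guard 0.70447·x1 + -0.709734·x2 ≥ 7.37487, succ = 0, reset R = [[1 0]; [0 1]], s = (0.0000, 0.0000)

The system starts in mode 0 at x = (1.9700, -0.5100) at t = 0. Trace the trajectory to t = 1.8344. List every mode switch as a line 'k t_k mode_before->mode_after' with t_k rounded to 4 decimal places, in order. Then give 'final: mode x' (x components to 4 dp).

1 0.8207 0->2
final: 2 5.2121 -3.4519

Mode 0: guard c·x = 3.9565 hit at Δt = 0.8207 (t = 0.8207), x⁻ = (3.7176, -2.8481) → reset → x⁺ = (3.6947, -2.3766), jump to mode 2
Mode 2: flow for 1.0137 to horizon, guard not reached → x = (5.2121, -3.4519)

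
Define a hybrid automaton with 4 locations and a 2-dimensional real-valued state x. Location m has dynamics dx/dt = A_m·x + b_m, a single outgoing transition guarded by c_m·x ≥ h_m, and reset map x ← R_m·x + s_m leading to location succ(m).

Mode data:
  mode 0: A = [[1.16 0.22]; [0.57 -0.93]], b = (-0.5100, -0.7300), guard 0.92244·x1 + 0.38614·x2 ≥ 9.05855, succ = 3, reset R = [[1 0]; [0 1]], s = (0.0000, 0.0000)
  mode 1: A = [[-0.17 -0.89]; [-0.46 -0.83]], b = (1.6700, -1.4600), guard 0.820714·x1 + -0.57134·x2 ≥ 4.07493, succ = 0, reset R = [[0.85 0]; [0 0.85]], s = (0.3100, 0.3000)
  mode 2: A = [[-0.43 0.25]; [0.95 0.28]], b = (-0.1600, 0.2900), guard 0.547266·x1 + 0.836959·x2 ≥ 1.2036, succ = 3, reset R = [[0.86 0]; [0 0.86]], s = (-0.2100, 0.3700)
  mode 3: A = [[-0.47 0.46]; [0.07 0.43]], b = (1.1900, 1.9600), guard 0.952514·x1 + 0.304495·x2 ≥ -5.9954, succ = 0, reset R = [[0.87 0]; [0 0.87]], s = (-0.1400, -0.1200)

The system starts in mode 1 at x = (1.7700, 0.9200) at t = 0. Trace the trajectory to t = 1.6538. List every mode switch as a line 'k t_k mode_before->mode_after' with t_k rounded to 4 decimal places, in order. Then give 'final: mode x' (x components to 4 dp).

Mode 1: guard c·x = 4.0749 hit at Δt = 1.1858 (t = 1.1858), x⁻ = (3.7740, -1.7109) → reset → x⁺ = (3.5179, -1.1543), jump to mode 0
Mode 0: flow for 0.4680 to horizon, guard not reached → x = (5.6479, -0.0389)

1 1.1858 1->0
final: 0 5.6479 -0.0389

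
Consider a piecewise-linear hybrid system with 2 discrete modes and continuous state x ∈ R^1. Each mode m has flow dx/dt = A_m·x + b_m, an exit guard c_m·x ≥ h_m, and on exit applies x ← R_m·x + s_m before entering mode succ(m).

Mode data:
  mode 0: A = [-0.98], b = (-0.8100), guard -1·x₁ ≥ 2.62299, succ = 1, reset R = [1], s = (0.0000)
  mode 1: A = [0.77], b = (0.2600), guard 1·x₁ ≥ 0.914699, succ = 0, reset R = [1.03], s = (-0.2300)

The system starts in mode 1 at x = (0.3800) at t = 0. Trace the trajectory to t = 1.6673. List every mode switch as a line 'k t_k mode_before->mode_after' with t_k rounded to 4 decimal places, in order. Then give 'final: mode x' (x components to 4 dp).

Mode 1: guard c·x = 0.9147 hit at Δt = 0.7231 (t = 0.7231), x⁻ = (0.9147) → reset → x⁺ = (0.7121), jump to mode 0
Mode 0: flow for 0.9442 to horizon, guard not reached → x = (-0.2166)

1 0.7231 1->0
final: 0 -0.2166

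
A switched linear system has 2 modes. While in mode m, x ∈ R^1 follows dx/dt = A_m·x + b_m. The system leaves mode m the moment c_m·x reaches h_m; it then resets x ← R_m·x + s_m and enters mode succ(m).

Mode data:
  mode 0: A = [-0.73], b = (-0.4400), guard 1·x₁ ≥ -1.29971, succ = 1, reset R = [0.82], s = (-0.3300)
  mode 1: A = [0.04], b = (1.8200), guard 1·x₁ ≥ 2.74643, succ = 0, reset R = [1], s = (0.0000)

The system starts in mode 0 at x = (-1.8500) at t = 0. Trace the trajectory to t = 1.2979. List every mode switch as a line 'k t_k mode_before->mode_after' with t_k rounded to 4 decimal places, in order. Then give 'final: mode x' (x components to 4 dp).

1 0.7972 0->1
final: 1 -0.5036

Mode 0: guard c·x = -1.2997 hit at Δt = 0.7972 (t = 0.7972), x⁻ = (-1.2997) → reset → x⁺ = (-1.3958), jump to mode 1
Mode 1: flow for 0.5007 to horizon, guard not reached → x = (-0.5036)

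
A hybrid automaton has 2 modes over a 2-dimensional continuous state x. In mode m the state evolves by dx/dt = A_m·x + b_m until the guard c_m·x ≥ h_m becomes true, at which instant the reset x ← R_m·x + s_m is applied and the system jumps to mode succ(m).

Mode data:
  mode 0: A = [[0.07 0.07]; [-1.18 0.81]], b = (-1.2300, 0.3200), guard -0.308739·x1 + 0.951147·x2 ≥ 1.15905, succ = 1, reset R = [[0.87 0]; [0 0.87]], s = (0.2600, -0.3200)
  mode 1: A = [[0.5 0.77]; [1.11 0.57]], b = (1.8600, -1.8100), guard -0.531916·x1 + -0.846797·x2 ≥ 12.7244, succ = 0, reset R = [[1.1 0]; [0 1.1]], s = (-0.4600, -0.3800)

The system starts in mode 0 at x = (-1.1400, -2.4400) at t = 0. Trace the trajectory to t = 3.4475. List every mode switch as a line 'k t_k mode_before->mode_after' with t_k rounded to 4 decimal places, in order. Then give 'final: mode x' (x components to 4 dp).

1 1.5638 0->1
2 2.7536 1->0
final: 0 -10.0265 -10.9828

Mode 0: guard c·x = 1.1590 hit at Δt = 1.5638 (t = 1.5638), x⁻ = (-3.5150, 0.0776) → reset → x⁺ = (-2.7981, -0.2525), jump to mode 1
Mode 1: guard c·x = 12.7244 hit at Δt = 1.1898 (t = 2.7536), x⁻ = (-7.0026, -10.6278) → reset → x⁺ = (-8.1629, -12.0706), jump to mode 0
Mode 0: flow for 0.6939 to horizon, guard not reached → x = (-10.0265, -10.9828)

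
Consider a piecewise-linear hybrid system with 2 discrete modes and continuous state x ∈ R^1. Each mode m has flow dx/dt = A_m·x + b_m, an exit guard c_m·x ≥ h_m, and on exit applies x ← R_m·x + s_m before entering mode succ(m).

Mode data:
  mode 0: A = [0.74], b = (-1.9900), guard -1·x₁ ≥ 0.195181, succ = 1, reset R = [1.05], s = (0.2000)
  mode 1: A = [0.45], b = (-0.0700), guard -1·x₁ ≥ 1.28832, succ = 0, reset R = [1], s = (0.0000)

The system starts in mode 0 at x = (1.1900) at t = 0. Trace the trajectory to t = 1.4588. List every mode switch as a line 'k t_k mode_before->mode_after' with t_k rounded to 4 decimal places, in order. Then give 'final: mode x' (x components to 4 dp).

1 0.8843 0->1
final: 1 -0.0523

Mode 0: guard c·x = 0.1952 hit at Δt = 0.8843 (t = 0.8843), x⁻ = (-0.1952) → reset → x⁺ = (-0.0049), jump to mode 1
Mode 1: flow for 0.5745 to horizon, guard not reached → x = (-0.0523)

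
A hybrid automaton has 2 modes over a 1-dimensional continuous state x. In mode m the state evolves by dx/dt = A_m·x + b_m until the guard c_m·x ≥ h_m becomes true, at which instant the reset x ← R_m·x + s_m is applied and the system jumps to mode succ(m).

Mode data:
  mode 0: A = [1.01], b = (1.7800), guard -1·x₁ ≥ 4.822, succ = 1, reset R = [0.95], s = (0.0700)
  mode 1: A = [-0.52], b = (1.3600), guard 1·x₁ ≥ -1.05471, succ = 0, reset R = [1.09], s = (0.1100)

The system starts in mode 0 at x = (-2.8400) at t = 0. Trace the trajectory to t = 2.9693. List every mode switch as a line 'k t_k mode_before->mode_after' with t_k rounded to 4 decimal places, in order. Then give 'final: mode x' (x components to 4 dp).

1 1.0332 0->1
2 2.3093 1->0
final: 0 -0.3548

Mode 0: guard c·x = 4.8220 hit at Δt = 1.0332 (t = 1.0332), x⁻ = (-4.8220) → reset → x⁺ = (-4.5109), jump to mode 1
Mode 1: guard c·x = -1.0547 hit at Δt = 1.2761 (t = 2.3093), x⁻ = (-1.0547) → reset → x⁺ = (-1.0396), jump to mode 0
Mode 0: flow for 0.6600 to horizon, guard not reached → x = (-0.3548)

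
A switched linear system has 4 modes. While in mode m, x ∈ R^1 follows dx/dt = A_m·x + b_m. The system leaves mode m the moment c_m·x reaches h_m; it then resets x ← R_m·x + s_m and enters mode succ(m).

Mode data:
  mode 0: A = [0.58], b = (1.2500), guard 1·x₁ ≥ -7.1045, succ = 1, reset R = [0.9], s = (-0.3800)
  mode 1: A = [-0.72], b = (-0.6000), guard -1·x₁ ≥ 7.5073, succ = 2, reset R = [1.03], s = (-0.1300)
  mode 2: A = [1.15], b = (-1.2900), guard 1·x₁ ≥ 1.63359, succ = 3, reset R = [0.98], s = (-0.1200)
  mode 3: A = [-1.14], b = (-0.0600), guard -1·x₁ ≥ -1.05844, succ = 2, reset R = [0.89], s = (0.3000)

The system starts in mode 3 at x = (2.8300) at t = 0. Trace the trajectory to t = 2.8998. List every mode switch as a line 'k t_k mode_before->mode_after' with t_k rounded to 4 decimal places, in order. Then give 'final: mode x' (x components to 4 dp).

Mode 3: guard c·x = -1.0584 hit at Δt = 0.8363 (t = 0.8363), x⁻ = (1.0584) → reset → x⁺ = (1.2420), jump to mode 2
Mode 2: guard c·x = 1.6336 hit at Δt = 1.2594 (t = 2.0957), x⁻ = (1.6336) → reset → x⁺ = (1.4809), jump to mode 3
Mode 3: guard c·x = -1.0584 hit at Δt = 0.2827 (t = 2.3783), x⁻ = (1.0584) → reset → x⁺ = (1.2420), jump to mode 2
Mode 2: flow for 0.5215 to horizon, guard not reached → x = (1.3408)

1 0.8363 3->2
2 2.0957 2->3
3 2.3783 3->2
final: 2 1.3408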